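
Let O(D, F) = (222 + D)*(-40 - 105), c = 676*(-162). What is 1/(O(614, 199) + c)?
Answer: -1/230732 ≈ -4.3340e-6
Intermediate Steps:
c = -109512
O(D, F) = -32190 - 145*D (O(D, F) = (222 + D)*(-145) = -32190 - 145*D)
1/(O(614, 199) + c) = 1/((-32190 - 145*614) - 109512) = 1/((-32190 - 89030) - 109512) = 1/(-121220 - 109512) = 1/(-230732) = -1/230732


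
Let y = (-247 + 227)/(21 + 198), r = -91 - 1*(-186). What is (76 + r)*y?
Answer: -1140/73 ≈ -15.616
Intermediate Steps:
r = 95 (r = -91 + 186 = 95)
y = -20/219 ≈ -0.091324
(76 + r)*y = (76 + 95)*(-20/219) = 171*(-20/219) = -1140/73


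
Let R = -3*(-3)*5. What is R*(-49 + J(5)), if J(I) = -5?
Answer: -2430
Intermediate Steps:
R = 45 (R = 9*5 = 45)
R*(-49 + J(5)) = 45*(-49 - 5) = 45*(-54) = -2430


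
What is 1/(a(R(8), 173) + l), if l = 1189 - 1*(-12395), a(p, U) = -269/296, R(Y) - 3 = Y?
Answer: 296/4020595 ≈ 7.3621e-5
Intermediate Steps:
R(Y) = 3 + Y
a(p, U) = -269/296 (a(p, U) = -269*1/296 = -269/296)
l = 13584 (l = 1189 + 12395 = 13584)
1/(a(R(8), 173) + l) = 1/(-269/296 + 13584) = 1/(4020595/296) = 296/4020595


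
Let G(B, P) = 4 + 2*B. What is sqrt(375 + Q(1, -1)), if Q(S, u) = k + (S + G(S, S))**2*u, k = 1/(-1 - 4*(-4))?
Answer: sqrt(73365)/15 ≈ 18.057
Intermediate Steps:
k = 1/15 (k = 1/(-1 - 1*(-16)) = 1/(-1 + 16) = 1/15 ≈ 0.066667)
Q(S, u) = 1/15 + u*(4 + 3*S)**2 (Q(S, u) = 1/15 + (S + (4 + 2*S))**2*u = 1/15 + (4 + 3*S)**2*u = 1/15 + u*(4 + 3*S)**2)
sqrt(375 + Q(1, -1)) = sqrt(375 + (1/15 - (4 + 3*1)**2)) = sqrt(375 + (1/15 - (4 + 3)**2)) = sqrt(375 + (1/15 - 1*7**2)) = sqrt(375 + (1/15 - 1*49)) = sqrt(375 + (1/15 - 49)) = sqrt(375 - 734/15) = sqrt(4891/15) = sqrt(73365)/15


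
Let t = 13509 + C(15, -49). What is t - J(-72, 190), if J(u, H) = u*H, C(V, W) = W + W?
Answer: 27091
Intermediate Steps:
C(V, W) = 2*W
J(u, H) = H*u
t = 13411 (t = 13509 + 2*(-49) = 13509 - 98 = 13411)
t - J(-72, 190) = 13411 - 190*(-72) = 13411 - 1*(-13680) = 13411 + 13680 = 27091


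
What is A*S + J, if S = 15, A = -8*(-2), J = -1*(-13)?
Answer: 253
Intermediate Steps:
J = 13
A = 16
A*S + J = 16*15 + 13 = 240 + 13 = 253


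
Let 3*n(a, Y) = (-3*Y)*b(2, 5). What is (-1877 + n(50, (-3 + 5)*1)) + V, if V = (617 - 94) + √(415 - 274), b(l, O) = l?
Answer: -1358 + √141 ≈ -1346.1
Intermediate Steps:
n(a, Y) = -2*Y (n(a, Y) = (-3*Y*2)/3 = (-6*Y)/3 = -2*Y)
V = 523 + √141 ≈ 534.87
(-1877 + n(50, (-3 + 5)*1)) + V = (-1877 - 2*(-3 + 5)) + (523 + √141) = (-1877 - 4) + (523 + √141) = -1881 + (523 + √141) = -1358 + √141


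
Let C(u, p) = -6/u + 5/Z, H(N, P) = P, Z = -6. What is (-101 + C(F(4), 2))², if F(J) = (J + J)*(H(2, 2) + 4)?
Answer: 5987809/576 ≈ 10396.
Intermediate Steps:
F(J) = 12*J (F(J) = (J + J)*(2 + 4) = (2*J)*6 = 12*J)
C(u, p) = -⅚ - 6/u (C(u, p) = -6/u + 5/(-6) = -6/u + 5*(-⅙) = -6/u - ⅚ = -⅚ - 6/u)
(-101 + C(F(4), 2))² = (-101 + (-⅚ - 6/(12*4)))² = (-101 + (-⅚ - 6/48))² = (-101 + (-⅚ - 6*1/48))² = (-101 + (-⅚ - ⅛))² = (-101 - 23/24)² = (-2447/24)² = 5987809/576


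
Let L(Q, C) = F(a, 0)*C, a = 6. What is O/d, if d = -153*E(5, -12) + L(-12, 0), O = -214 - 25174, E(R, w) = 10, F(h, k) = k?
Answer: 12694/765 ≈ 16.593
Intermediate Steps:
L(Q, C) = 0 (L(Q, C) = 0*C = 0)
O = -25388
d = -1530 (d = -153*10 + 0 = -1530 + 0 = -1530)
O/d = -25388/(-1530) = -25388*(-1/1530) = 12694/765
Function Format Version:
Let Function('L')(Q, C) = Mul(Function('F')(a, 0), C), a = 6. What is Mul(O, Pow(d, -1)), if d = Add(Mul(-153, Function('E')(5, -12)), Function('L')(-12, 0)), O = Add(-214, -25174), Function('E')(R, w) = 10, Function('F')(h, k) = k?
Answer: Rational(12694, 765) ≈ 16.593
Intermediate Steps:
Function('L')(Q, C) = 0 (Function('L')(Q, C) = Mul(0, C) = 0)
O = -25388
d = -1530 (d = Add(Mul(-153, 10), 0) = Add(-1530, 0) = -1530)
Mul(O, Pow(d, -1)) = Mul(-25388, Pow(-1530, -1)) = Mul(-25388, Rational(-1, 1530)) = Rational(12694, 765)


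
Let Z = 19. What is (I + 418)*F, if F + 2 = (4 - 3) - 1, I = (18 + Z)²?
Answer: -3574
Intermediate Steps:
I = 1369 (I = (18 + 19)² = 37² = 1369)
F = -2 (F = -2 + ((4 - 3) - 1) = -2 + (1 - 1) = -2 + 0 = -2)
(I + 418)*F = (1369 + 418)*(-2) = 1787*(-2) = -3574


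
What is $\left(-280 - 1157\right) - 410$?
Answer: $-1847$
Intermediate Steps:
$\left(-280 - 1157\right) - 410 = -1437 - 410 = -1847$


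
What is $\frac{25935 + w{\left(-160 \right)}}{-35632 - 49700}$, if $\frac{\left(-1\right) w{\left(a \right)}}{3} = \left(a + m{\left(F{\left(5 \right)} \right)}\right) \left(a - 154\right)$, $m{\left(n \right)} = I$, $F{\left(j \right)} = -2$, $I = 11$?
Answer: $\frac{38141}{28444} \approx 1.3409$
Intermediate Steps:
$m{\left(n \right)} = 11$
$w{\left(a \right)} = - 3 \left(-154 + a\right) \left(11 + a\right)$ ($w{\left(a \right)} = - 3 \left(a + 11\right) \left(a - 154\right) = - 3 \left(11 + a\right) \left(-154 + a\right) = - 3 \left(-154 + a\right) \left(11 + a\right)$)
$\frac{25935 + w{\left(-160 \right)}}{-35632 - 49700} = \frac{25935 + \left(5082 - 3 \left(-160\right)^{2} + 429 \left(-160\right)\right)}{-35632 - 49700} = \frac{25935 - 140358}{-85332} = \left(25935 - 140358\right) \left(- \frac{1}{85332}\right) = \left(-114423\right) \left(- \frac{1}{85332}\right) = \frac{38141}{28444}$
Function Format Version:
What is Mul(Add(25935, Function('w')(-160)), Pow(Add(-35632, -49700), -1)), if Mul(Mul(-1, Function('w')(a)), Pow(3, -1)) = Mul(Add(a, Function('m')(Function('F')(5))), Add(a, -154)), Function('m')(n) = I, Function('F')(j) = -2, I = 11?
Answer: Rational(38141, 28444) ≈ 1.3409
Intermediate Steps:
Function('m')(n) = 11
Function('w')(a) = Mul(-3, Add(-154, a), Add(11, a)) (Function('w')(a) = Mul(-3, Mul(Add(a, 11), Add(a, -154))) = Mul(-3, Mul(Add(11, a), Add(-154, a))) = Mul(-3, Mul(Add(-154, a), Add(11, a))) = Mul(-3, Add(-154, a), Add(11, a)))
Mul(Add(25935, Function('w')(-160)), Pow(Add(-35632, -49700), -1)) = Mul(Add(25935, Add(5082, Mul(-3, Pow(-160, 2)), Mul(429, -160))), Pow(Add(-35632, -49700), -1)) = Mul(Add(25935, Add(5082, Mul(-3, 25600), -68640)), Pow(-85332, -1)) = Mul(Add(25935, Add(5082, -76800, -68640)), Rational(-1, 85332)) = Mul(Add(25935, -140358), Rational(-1, 85332)) = Mul(-114423, Rational(-1, 85332)) = Rational(38141, 28444)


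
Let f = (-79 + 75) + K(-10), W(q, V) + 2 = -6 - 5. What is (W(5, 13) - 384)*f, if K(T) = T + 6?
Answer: 3176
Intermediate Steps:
K(T) = 6 + T
W(q, V) = -13 (W(q, V) = -2 + (-6 - 5) = -2 - 11 = -13)
f = -8 (f = (-79 + 75) + (6 - 10) = -4 - 4 = -8)
(W(5, 13) - 384)*f = (-13 - 384)*(-8) = -397*(-8) = 3176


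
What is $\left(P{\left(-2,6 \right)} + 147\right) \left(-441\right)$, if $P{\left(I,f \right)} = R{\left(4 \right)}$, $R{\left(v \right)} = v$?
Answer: $-66591$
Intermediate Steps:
$P{\left(I,f \right)} = 4$
$\left(P{\left(-2,6 \right)} + 147\right) \left(-441\right) = \left(4 + 147\right) \left(-441\right) = 151 \left(-441\right) = -66591$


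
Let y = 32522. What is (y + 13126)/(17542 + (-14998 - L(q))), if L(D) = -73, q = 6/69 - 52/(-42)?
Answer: 45648/2617 ≈ 17.443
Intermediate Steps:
q = 640/483 (q = 6*(1/69) - 52*(-1/42) = 2/23 + 26/21 = 640/483 ≈ 1.3251)
(y + 13126)/(17542 + (-14998 - L(q))) = (32522 + 13126)/(17542 + (-14998 - 1*(-73))) = 45648/(17542 + (-14998 + 73)) = 45648/(17542 - 14925) = 45648/2617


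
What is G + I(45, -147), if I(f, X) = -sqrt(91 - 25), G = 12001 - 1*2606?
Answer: 9395 - sqrt(66) ≈ 9386.9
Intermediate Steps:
G = 9395 (G = 12001 - 2606 = 9395)
I(f, X) = -sqrt(66)
G + I(45, -147) = 9395 - sqrt(66)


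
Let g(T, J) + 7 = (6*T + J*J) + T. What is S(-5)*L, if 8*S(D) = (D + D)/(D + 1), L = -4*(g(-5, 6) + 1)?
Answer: 25/4 ≈ 6.2500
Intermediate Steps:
g(T, J) = -7 + J² + 7*T (g(T, J) = -7 + ((6*T + J*J) + T) = -7 + ((6*T + J²) + T) = -7 + ((J² + 6*T) + T) = -7 + (J² + 7*T) = -7 + J² + 7*T)
L = 20 (L = -4*((-7 + 6² + 7*(-5)) + 1) = -4*((-7 + 36 - 35) + 1) = -4*(-6 + 1) = -4*(-5) = 20)
S(D) = D/(4*(1 + D)) (S(D) = ((D + D)/(D + 1))/8 = ((2*D)/(1 + D))/8 = (2*D/(1 + D))/8 = D/(4*(1 + D)))
S(-5)*L = ((¼)*(-5)/(1 - 5))*20 = ((¼)*(-5)/(-4))*20 = ((¼)*(-5)*(-¼))*20 = (5/16)*20 = 25/4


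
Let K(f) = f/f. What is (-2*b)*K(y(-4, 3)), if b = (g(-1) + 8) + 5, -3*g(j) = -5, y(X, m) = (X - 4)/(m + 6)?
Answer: -88/3 ≈ -29.333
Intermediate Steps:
y(X, m) = (-4 + X)/(6 + m)
K(f) = 1
g(j) = 5/3 (g(j) = -⅓*(-5) = 5/3)
b = 44/3 (b = (5/3 + 8) + 5 = 29/3 + 5 = 44/3 ≈ 14.667)
(-2*b)*K(y(-4, 3)) = -2*44/3*1 = -88/3*1 = -88/3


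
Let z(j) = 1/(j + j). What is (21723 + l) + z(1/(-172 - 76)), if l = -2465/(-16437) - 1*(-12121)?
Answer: 554258105/16437 ≈ 33720.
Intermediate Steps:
l = 199235342/16437 (l = -2465*(-1/16437) + 12121 = 2465/16437 + 12121 = 199235342/16437 ≈ 12121.)
z(j) = 1/(2*j)
(21723 + l) + z(1/(-172 - 76)) = (21723 + 199235342/16437) + 1/(2*(1/(-172 - 76))) = 556296293/16437 + 1/(2*(1/(-248))) = 556296293/16437 + 1/(2*(-1/248)) = 556296293/16437 + (½)*(-248) = 556296293/16437 - 124 = 554258105/16437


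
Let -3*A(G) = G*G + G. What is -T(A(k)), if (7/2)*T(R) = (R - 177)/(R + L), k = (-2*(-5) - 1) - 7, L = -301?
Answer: -358/2121 ≈ -0.16879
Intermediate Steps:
k = 2 (k = (10 - 1) - 7 = 9 - 7 = 2)
A(G) = -G/3 - G²/3 (A(G) = -(G*G + G)/3 = -(G² + G)/3 = -(G + G²)/3 = -G/3 - G²/3)
T(R) = 2*(-177 + R)/(7*(-301 + R)) (T(R) = 2*((R - 177)/(R - 301))/7 = 2*((-177 + R)/(-301 + R))/7 = 2*(-177 + R)/(7*(-301 + R)))
-T(A(k)) = -2*(-177 - ⅓*2*(1 + 2))/(7*(-301 - ⅓*2*(1 + 2))) = -2*(-177 - ⅓*2*3)/(7*(-301 - ⅓*2*3)) = -2*(-177 - 2)/(7*(-301 - 2)) = -2*(-179)/(7*(-303)) = -2*(-1)*(-179)/(7*303) = -1*358/2121 = -358/2121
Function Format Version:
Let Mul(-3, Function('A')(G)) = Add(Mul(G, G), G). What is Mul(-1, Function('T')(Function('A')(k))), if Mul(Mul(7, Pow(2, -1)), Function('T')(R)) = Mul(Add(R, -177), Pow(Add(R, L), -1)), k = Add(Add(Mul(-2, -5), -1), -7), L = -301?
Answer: Rational(-358, 2121) ≈ -0.16879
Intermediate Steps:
k = 2 (k = Add(Add(10, -1), -7) = Add(9, -7) = 2)
Function('A')(G) = Add(Mul(Rational(-1, 3), G), Mul(Rational(-1, 3), Pow(G, 2))) (Function('A')(G) = Mul(Rational(-1, 3), Add(Mul(G, G), G)) = Mul(Rational(-1, 3), Add(Pow(G, 2), G)) = Mul(Rational(-1, 3), Add(G, Pow(G, 2))) = Add(Mul(Rational(-1, 3), G), Mul(Rational(-1, 3), Pow(G, 2))))
Function('T')(R) = Mul(Rational(2, 7), Pow(Add(-301, R), -1), Add(-177, R)) (Function('T')(R) = Mul(Rational(2, 7), Mul(Add(R, -177), Pow(Add(R, -301), -1))) = Mul(Rational(2, 7), Mul(Add(-177, R), Pow(Add(-301, R), -1))) = Mul(Rational(2, 7), Mul(Pow(Add(-301, R), -1), Add(-177, R))) = Mul(Rational(2, 7), Pow(Add(-301, R), -1), Add(-177, R)))
Mul(-1, Function('T')(Function('A')(k))) = Mul(-1, Mul(Rational(2, 7), Pow(Add(-301, Mul(Rational(-1, 3), 2, Add(1, 2))), -1), Add(-177, Mul(Rational(-1, 3), 2, Add(1, 2))))) = Mul(-1, Mul(Rational(2, 7), Pow(Add(-301, Mul(Rational(-1, 3), 2, 3)), -1), Add(-177, Mul(Rational(-1, 3), 2, 3)))) = Mul(-1, Mul(Rational(2, 7), Pow(Add(-301, -2), -1), Add(-177, -2))) = Mul(-1, Mul(Rational(2, 7), Pow(-303, -1), -179)) = Mul(-1, Mul(Rational(2, 7), Rational(-1, 303), -179)) = Mul(-1, Rational(358, 2121)) = Rational(-358, 2121)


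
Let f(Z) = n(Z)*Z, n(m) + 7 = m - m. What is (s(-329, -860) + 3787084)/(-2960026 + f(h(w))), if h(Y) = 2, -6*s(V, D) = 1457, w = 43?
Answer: -22721047/17760240 ≈ -1.2793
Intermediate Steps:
s(V, D) = -1457/6 (s(V, D) = -⅙*1457 = -1457/6)
n(m) = -7 (n(m) = -7 + (m - m) = -7 + 0 = -7)
f(Z) = -7*Z
(s(-329, -860) + 3787084)/(-2960026 + f(h(w))) = (-1457/6 + 3787084)/(-2960026 - 7*2) = 22721047/(6*(-2960026 - 14)) = (22721047/6)/(-2960040) = (22721047/6)*(-1/2960040) = -22721047/17760240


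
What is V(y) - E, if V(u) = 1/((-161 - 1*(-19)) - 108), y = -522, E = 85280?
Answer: -21320001/250 ≈ -85280.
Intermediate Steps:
V(u) = -1/250 (V(u) = 1/((-161 + 19) - 108) = 1/(-142 - 108) = 1/(-250) = -1/250)
V(y) - E = -1/250 - 1*85280 = -1/250 - 85280 = -21320001/250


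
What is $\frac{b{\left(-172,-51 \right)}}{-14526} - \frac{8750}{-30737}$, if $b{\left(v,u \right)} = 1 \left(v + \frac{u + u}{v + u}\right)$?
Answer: $\frac{2108547907}{7111878759} \approx 0.29648$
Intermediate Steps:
$b{\left(v,u \right)} = v + \frac{2 u}{u + v}$ ($b{\left(v,u \right)} = 1 \left(v + \frac{2 u}{u + v}\right) = v + \frac{2 u}{u + v}$)
$\frac{b{\left(-172,-51 \right)}}{-14526} - \frac{8750}{-30737} = \frac{\frac{1}{-51 - 172} \left(\left(-172\right)^{2} + 2 \left(-51\right) - -8772\right)}{-14526} - \frac{8750}{-30737} = \frac{29584 - 102 + 8772}{-223} \left(- \frac{1}{14526}\right) - - \frac{1250}{4391} = \left(- \frac{1}{223}\right) 38254 \left(- \frac{1}{14526}\right) + \frac{1250}{4391} = \left(- \frac{38254}{223}\right) \left(- \frac{1}{14526}\right) + \frac{1250}{4391} = \frac{19127}{1619649} + \frac{1250}{4391} = \frac{2108547907}{7111878759}$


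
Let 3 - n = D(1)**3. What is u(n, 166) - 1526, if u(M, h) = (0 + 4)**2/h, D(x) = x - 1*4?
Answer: -126650/83 ≈ -1525.9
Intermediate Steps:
D(x) = -4 + x (D(x) = x - 4 = -4 + x)
n = 30 (n = 3 - (-4 + 1)**3 = 3 - 1*(-3)**3 = 3 - 1*(-27) = 3 + 27 = 30)
u(M, h) = 16/h (u(M, h) = 4**2/h = 16/h)
u(n, 166) - 1526 = 16/166 - 1526 = 16*(1/166) - 1526 = 8/83 - 1526 = -126650/83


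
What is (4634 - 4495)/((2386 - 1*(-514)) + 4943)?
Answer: 139/7843 ≈ 0.017723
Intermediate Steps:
(4634 - 4495)/((2386 - 1*(-514)) + 4943) = 139/((2386 + 514) + 4943) = 139/(2900 + 4943) = 139/7843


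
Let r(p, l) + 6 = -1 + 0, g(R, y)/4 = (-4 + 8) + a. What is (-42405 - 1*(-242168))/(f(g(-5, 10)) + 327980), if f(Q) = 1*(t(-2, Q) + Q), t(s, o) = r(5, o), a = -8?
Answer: 199763/327957 ≈ 0.60911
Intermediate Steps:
g(R, y) = -16 (g(R, y) = 4*((-4 + 8) - 8) = 4*(4 - 8) = 4*(-4) = -16)
r(p, l) = -7 (r(p, l) = -6 + (-1 + 0) = -6 - 1 = -7)
t(s, o) = -7
f(Q) = -7 + Q (f(Q) = 1*(-7 + Q) = -7 + Q)
(-42405 - 1*(-242168))/(f(g(-5, 10)) + 327980) = (-42405 - 1*(-242168))/((-7 - 16) + 327980) = (-42405 + 242168)/(-23 + 327980) = 199763/327957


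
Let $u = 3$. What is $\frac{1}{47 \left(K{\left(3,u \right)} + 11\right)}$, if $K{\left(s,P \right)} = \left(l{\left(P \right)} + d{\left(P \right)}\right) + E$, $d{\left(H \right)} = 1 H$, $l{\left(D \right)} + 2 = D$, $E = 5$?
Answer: $\frac{1}{940} \approx 0.0010638$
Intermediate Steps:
$l{\left(D \right)} = -2 + D$
$d{\left(H \right)} = H$
$K{\left(s,P \right)} = 3 + 2 P$ ($K{\left(s,P \right)} = \left(\left(-2 + P\right) + P\right) + 5 = \left(-2 + 2 P\right) + 5 = 3 + 2 P$)
$\frac{1}{47 \left(K{\left(3,u \right)} + 11\right)} = \frac{1}{47 \left(\left(3 + 2 \cdot 3\right) + 11\right)} = \frac{1}{47 \left(\left(3 + 6\right) + 11\right)} = \frac{1}{47 \left(9 + 11\right)} = \frac{1}{47 \cdot 20} = \frac{1}{940}$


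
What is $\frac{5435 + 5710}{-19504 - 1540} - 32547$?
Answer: $- \frac{684930213}{21044} \approx -32548.0$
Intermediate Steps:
$\frac{5435 + 5710}{-19504 - 1540} - 32547 = \frac{11145}{-21044} - 32547 = 11145 \left(- \frac{1}{21044}\right) - 32547 = - \frac{11145}{21044} - 32547 = - \frac{684930213}{21044}$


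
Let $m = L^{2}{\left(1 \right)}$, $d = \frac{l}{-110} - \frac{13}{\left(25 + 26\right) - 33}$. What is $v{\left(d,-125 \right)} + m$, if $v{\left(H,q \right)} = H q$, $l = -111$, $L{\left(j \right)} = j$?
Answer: $- \frac{3451}{99} \approx -34.859$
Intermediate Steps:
$d = \frac{142}{495}$ ($d = - \frac{111}{-110} - \frac{13}{\left(25 + 26\right) - 33} = \left(-111\right) \left(- \frac{1}{110}\right) - \frac{13}{51 - 33} = \frac{111}{110} - \frac{13}{18} = \frac{142}{495} \approx 0.28687$)
$m = 1$ ($m = 1^{2} = 1$)
$v{\left(d,-125 \right)} + m = \frac{142}{495} \left(-125\right) + 1 = - \frac{3550}{99} + 1 = - \frac{3451}{99}$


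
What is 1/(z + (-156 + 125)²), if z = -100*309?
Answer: -1/29939 ≈ -3.3401e-5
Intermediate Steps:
z = -30900
1/(z + (-156 + 125)²) = 1/(-30900 + (-156 + 125)²) = 1/(-30900 + (-31)²) = 1/(-30900 + 961) = 1/(-29939) = -1/29939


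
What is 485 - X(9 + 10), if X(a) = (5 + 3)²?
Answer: 421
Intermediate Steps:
X(a) = 64 (X(a) = 8² = 64)
485 - X(9 + 10) = 485 - 1*64 = 485 - 64 = 421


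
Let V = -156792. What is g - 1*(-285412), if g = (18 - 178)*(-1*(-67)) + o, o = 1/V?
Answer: 43069508063/156792 ≈ 2.7469e+5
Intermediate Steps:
o = -1/156792 (o = 1/(-156792) = -1/156792 ≈ -6.3779e-6)
g = -1680810241/156792 (g = (18 - 178)*(-1*(-67)) - 1/156792 = -160*67 - 1/156792 = -10720 - 1/156792 = -1680810241/156792 ≈ -10720.)
g - 1*(-285412) = -1680810241/156792 - 1*(-285412) = -1680810241/156792 + 285412 = 43069508063/156792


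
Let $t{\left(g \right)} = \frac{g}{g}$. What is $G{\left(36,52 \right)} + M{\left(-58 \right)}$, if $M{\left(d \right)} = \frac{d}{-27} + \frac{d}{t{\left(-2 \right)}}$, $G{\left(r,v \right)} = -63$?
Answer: $- \frac{3209}{27} \approx -118.85$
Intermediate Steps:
$t{\left(g \right)} = 1$
$M{\left(d \right)} = \frac{26 d}{27}$ ($M{\left(d \right)} = \frac{d}{-27} + \frac{d}{1} = d \left(- \frac{1}{27}\right) + d 1 = - \frac{d}{27} + d = \frac{26 d}{27}$)
$G{\left(36,52 \right)} + M{\left(-58 \right)} = -63 + \frac{26}{27} \left(-58\right) = -63 - \frac{1508}{27} = - \frac{3209}{27}$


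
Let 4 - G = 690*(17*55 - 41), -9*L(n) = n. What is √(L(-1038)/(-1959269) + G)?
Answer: I*√21311520536201742366/5877807 ≈ 785.4*I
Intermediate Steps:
L(n) = -n/9
G = -616856 (G = 4 - 690*(17*55 - 41) = 4 - 690*(935 - 41) = 4 - 690*894 = 4 - 1*616860 = 4 - 616860 = -616856)
√(L(-1038)/(-1959269) + G) = √(-⅑*(-1038)/(-1959269) - 616856) = √((346/3)*(-1/1959269) - 616856) = √(-346/5877807 - 616856) = √(-3625760515138/5877807) = I*√21311520536201742366/5877807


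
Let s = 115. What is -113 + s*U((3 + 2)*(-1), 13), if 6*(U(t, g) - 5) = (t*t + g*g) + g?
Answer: 8859/2 ≈ 4429.5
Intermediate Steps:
U(t, g) = 5 + g/6 + g²/6 + t²/6 (U(t, g) = 5 + ((t*t + g*g) + g)/6 = 5 + ((t² + g²) + g)/6 = 5 + ((g² + t²) + g)/6 = 5 + (g + g² + t²)/6 = 5 + (g/6 + g²/6 + t²/6) = 5 + g/6 + g²/6 + t²/6)
-113 + s*U((3 + 2)*(-1), 13) = -113 + 115*(5 + (⅙)*13 + (⅙)*13² + ((3 + 2)*(-1))²/6) = -113 + 115*(5 + 13/6 + (⅙)*169 + (5*(-1))²/6) = -113 + 115*(5 + 13/6 + 169/6 + (⅙)*(-5)²) = -113 + 115*(5 + 13/6 + 169/6 + (⅙)*25) = -113 + 115*(5 + 13/6 + 169/6 + 25/6) = -113 + 115*(79/2) = -113 + 9085/2 = 8859/2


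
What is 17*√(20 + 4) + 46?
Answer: 46 + 34*√6 ≈ 129.28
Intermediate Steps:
17*√(20 + 4) + 46 = 17*√24 + 46 = 17*(2*√6) + 46 = 34*√6 + 46 = 46 + 34*√6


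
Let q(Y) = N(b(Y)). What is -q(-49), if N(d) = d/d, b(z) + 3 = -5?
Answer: -1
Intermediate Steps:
b(z) = -8 (b(z) = -3 - 5 = -8)
N(d) = 1
q(Y) = 1
-q(-49) = -1*1 = -1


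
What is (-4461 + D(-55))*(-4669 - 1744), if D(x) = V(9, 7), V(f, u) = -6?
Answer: 28646871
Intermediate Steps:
D(x) = -6
(-4461 + D(-55))*(-4669 - 1744) = (-4461 - 6)*(-4669 - 1744) = -4467*(-6413) = 28646871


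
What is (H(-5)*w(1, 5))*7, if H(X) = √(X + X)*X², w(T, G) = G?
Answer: 875*I*√10 ≈ 2767.0*I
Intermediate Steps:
H(X) = √2*X^(5/2) (H(X) = √(2*X)*X² = (√2*√X)*X² = √2*X^(5/2))
(H(-5)*w(1, 5))*7 = ((√2*(-5)^(5/2))*5)*7 = ((√2*(25*I*√5))*5)*7 = ((25*I*√10)*5)*7 = (125*I*√10)*7 = 875*I*√10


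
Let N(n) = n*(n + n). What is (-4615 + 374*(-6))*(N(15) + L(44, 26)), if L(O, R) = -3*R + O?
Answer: -2853344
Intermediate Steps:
N(n) = 2*n**2 (N(n) = n*(2*n) = 2*n**2)
L(O, R) = O - 3*R
(-4615 + 374*(-6))*(N(15) + L(44, 26)) = (-4615 + 374*(-6))*(2*15**2 + (44 - 3*26)) = (-4615 - 2244)*(2*225 + (44 - 78)) = -6859*(450 - 34) = -6859*416 = -2853344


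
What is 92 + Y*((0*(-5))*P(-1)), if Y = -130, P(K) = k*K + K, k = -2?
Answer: 92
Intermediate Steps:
P(K) = -K (P(K) = -2*K + K = -K)
92 + Y*((0*(-5))*P(-1)) = 92 - 130*0*(-5)*(-1*(-1)) = 92 - 0 = 92 - 130*0 = 92 + 0 = 92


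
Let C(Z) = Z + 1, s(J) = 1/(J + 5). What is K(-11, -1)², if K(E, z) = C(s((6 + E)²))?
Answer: 961/900 ≈ 1.0678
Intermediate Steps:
s(J) = 1/(5 + J)
C(Z) = 1 + Z
K(E, z) = 1 + 1/(5 + (6 + E)²)
K(-11, -1)² = ((6 + (6 - 11)²)/(5 + (6 - 11)²))² = ((6 + (-5)²)/(5 + (-5)²))² = ((6 + 25)/(5 + 25))² = (31/30)² = 961/900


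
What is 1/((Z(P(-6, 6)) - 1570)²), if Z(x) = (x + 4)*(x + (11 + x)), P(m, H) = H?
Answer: 1/1795600 ≈ 5.5692e-7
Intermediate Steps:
Z(x) = (4 + x)*(11 + 2*x)
1/((Z(P(-6, 6)) - 1570)²) = 1/(((44 + 2*6² + 19*6) - 1570)²) = 1/(((44 + 2*36 + 114) - 1570)²) = 1/(((44 + 72 + 114) - 1570)²) = 1/((230 - 1570)²) = 1/((-1340)²) = 1/1795600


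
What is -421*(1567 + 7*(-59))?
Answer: -485834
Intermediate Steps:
-421*(1567 + 7*(-59)) = -421*(1567 - 413) = -421*1154 = -485834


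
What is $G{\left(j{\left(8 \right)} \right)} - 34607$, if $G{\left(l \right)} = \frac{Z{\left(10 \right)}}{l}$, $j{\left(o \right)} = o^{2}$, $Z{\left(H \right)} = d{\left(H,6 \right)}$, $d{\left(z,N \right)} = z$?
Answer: $- \frac{1107419}{32} \approx -34607.0$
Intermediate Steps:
$Z{\left(H \right)} = H$
$G{\left(l \right)} = \frac{10}{l}$
$G{\left(j{\left(8 \right)} \right)} - 34607 = \frac{10}{8^{2}} - 34607 = \frac{10}{64} - 34607 = 10 \cdot \frac{1}{64} - 34607 = \frac{5}{32} - 34607 = - \frac{1107419}{32}$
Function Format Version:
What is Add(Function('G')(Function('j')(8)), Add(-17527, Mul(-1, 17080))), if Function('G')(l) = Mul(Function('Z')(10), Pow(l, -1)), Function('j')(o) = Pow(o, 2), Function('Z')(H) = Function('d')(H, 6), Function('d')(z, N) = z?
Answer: Rational(-1107419, 32) ≈ -34607.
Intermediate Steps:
Function('Z')(H) = H
Function('G')(l) = Mul(10, Pow(l, -1))
Add(Function('G')(Function('j')(8)), Add(-17527, Mul(-1, 17080))) = Add(Mul(10, Pow(Pow(8, 2), -1)), Add(-17527, Mul(-1, 17080))) = Add(Mul(10, Pow(64, -1)), Add(-17527, -17080)) = Add(Mul(10, Rational(1, 64)), -34607) = Add(Rational(5, 32), -34607) = Rational(-1107419, 32)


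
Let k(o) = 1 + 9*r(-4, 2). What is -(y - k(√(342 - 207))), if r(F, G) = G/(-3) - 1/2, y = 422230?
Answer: -844479/2 ≈ -4.2224e+5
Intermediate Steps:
r(F, G) = -½ - G/3 (r(F, G) = G*(-⅓) - 1*½ = -G/3 - ½ = -½ - G/3)
k(o) = -19/2 (k(o) = 1 + 9*(-½ - ⅓*2) = 1 + 9*(-½ - ⅔) = 1 + 9*(-7/6) = 1 - 21/2 = -19/2)
-(y - k(√(342 - 207))) = -(422230 - 1*(-19/2)) = -(422230 + 19/2) = -1*844479/2 = -844479/2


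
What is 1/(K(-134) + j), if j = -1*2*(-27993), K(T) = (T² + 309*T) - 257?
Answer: 1/32279 ≈ 3.0980e-5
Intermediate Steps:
K(T) = -257 + T² + 309*T
j = 55986 (j = -2*(-27993) = 55986)
1/(K(-134) + j) = 1/((-257 + (-134)² + 309*(-134)) + 55986) = 1/((-257 + 17956 - 41406) + 55986) = 1/(-23707 + 55986) = 1/32279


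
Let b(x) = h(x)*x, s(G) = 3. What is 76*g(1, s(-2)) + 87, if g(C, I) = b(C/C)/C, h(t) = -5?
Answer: -293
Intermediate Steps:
b(x) = -5*x
g(C, I) = -5/C (g(C, I) = (-5*C/C)/C = (-5*1)/C = -5/C)
76*g(1, s(-2)) + 87 = 76*(-5/1) + 87 = 76*(-5*1) + 87 = 76*(-5) + 87 = -380 + 87 = -293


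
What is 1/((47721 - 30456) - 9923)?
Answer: 1/7342 ≈ 0.00013620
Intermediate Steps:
1/((47721 - 30456) - 9923) = 1/(17265 - 9923) = 1/7342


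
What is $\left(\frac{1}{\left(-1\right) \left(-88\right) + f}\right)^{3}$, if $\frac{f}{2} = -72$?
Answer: $- \frac{1}{175616} \approx -5.6942 \cdot 10^{-6}$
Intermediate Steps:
$f = -144$ ($f = 2 \left(-72\right) = -144$)
$\left(\frac{1}{\left(-1\right) \left(-88\right) + f}\right)^{3} = \left(\frac{1}{\left(-1\right) \left(-88\right) - 144}\right)^{3} = \left(\frac{1}{88 - 144}\right)^{3} = \left(\frac{1}{-56}\right)^{3} = \left(- \frac{1}{56}\right)^{3} = - \frac{1}{175616}$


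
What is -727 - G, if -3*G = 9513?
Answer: 2444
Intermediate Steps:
G = -3171 (G = -⅓*9513 = -3171)
-727 - G = -727 - 1*(-3171) = -727 + 3171 = 2444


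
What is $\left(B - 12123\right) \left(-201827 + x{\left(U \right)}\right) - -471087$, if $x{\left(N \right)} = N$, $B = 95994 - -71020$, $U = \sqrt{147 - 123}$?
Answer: $-31260714770 + 309782 \sqrt{6} \approx -3.126 \cdot 10^{10}$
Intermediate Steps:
$U = 2 \sqrt{6}$ ($U = \sqrt{24} = 2 \sqrt{6} \approx 4.899$)
$B = 167014$ ($B = 95994 + 71020 = 167014$)
$\left(B - 12123\right) \left(-201827 + x{\left(U \right)}\right) - -471087 = \left(167014 - 12123\right) \left(-201827 + 2 \sqrt{6}\right) - -471087 = 154891 \left(-201827 + 2 \sqrt{6}\right) + 471087 = \left(-31261185857 + 309782 \sqrt{6}\right) + 471087 = -31260714770 + 309782 \sqrt{6}$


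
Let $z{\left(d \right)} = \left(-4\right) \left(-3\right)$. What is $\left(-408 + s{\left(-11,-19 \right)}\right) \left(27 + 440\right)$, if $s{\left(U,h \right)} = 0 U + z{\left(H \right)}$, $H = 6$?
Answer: $-184932$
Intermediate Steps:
$z{\left(d \right)} = 12$
$s{\left(U,h \right)} = 12$ ($s{\left(U,h \right)} = 0 U + 12 = 0 + 12 = 12$)
$\left(-408 + s{\left(-11,-19 \right)}\right) \left(27 + 440\right) = \left(-408 + 12\right) \left(27 + 440\right) = \left(-396\right) 467 = -184932$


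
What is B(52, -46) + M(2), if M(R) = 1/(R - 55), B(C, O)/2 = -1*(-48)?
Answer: 5087/53 ≈ 95.981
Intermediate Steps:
B(C, O) = 96 (B(C, O) = 2*(-1*(-48)) = 2*48 = 96)
M(R) = 1/(-55 + R)
B(52, -46) + M(2) = 96 + 1/(-55 + 2) = 96 + 1/(-53) = 96 - 1/53 = 5087/53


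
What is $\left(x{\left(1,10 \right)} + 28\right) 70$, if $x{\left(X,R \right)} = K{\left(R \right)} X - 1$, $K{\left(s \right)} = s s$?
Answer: $8890$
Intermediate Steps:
$K{\left(s \right)} = s^{2}$
$x{\left(X,R \right)} = -1 + X R^{2}$ ($x{\left(X,R \right)} = R^{2} X - 1 = X R^{2} - 1 = -1 + X R^{2}$)
$\left(x{\left(1,10 \right)} + 28\right) 70 = \left(\left(-1 + 1 \cdot 10^{2}\right) + 28\right) 70 = \left(\left(-1 + 1 \cdot 100\right) + 28\right) 70 = \left(\left(-1 + 100\right) + 28\right) 70 = \left(99 + 28\right) 70 = 127 \cdot 70 = 8890$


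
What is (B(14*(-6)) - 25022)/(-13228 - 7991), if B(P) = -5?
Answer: 25027/21219 ≈ 1.1795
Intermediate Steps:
(B(14*(-6)) - 25022)/(-13228 - 7991) = (-5 - 25022)/(-13228 - 7991) = -25027/(-21219) = -25027*(-1/21219) = 25027/21219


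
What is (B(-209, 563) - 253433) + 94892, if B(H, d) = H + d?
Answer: -158187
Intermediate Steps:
(B(-209, 563) - 253433) + 94892 = ((-209 + 563) - 253433) + 94892 = (354 - 253433) + 94892 = -253079 + 94892 = -158187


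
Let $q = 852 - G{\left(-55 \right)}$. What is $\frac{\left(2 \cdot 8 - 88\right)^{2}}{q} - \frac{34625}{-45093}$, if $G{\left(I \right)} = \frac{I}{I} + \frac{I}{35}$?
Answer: $\frac{115186049}{16819689} \approx 6.8483$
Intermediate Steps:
$G{\left(I \right)} = 1 + \frac{I}{35}$ ($G{\left(I \right)} = 1 + I \frac{1}{35} = 1 + \frac{I}{35}$)
$q = \frac{5968}{7}$ ($q = 852 - \left(1 + \frac{1}{35} \left(-55\right)\right) = 852 - \left(1 - \frac{11}{7}\right) = 852 - - \frac{4}{7} = 852 + \frac{4}{7} = \frac{5968}{7} \approx 852.57$)
$\frac{\left(2 \cdot 8 - 88\right)^{2}}{q} - \frac{34625}{-45093} = \frac{\left(2 \cdot 8 - 88\right)^{2}}{\frac{5968}{7}} - \frac{34625}{-45093} = \left(16 - 88\right)^{2} \cdot \frac{7}{5968} - - \frac{34625}{45093} = \left(-72\right)^{2} \cdot \frac{7}{5968} + \frac{34625}{45093} = 5184 \cdot \frac{7}{5968} + \frac{34625}{45093} = \frac{2268}{373} + \frac{34625}{45093} = \frac{115186049}{16819689}$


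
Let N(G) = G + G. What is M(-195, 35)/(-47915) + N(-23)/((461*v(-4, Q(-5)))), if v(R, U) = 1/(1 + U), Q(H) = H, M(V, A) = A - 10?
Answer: 1760967/4417763 ≈ 0.39861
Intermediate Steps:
N(G) = 2*G
M(V, A) = -10 + A
M(-195, 35)/(-47915) + N(-23)/((461*v(-4, Q(-5)))) = (-10 + 35)/(-47915) + (2*(-23))/((461/(1 - 5))) = 25*(-1/47915) - 46/(461/(-4)) = -5/9583 - 46/(461*(-1/4)) = -5/9583 - 46/(-461/4) = -5/9583 - 46*(-4/461) = -5/9583 + 184/461 = 1760967/4417763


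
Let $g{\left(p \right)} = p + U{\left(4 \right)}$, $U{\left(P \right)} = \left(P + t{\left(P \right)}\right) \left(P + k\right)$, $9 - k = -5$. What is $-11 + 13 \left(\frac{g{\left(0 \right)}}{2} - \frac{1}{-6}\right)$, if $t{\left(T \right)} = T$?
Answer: $\frac{5563}{6} \approx 927.17$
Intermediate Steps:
$k = 14$ ($k = 9 - -5 = 9 + 5 = 14$)
$U{\left(P \right)} = 2 P \left(14 + P\right)$ ($U{\left(P \right)} = \left(P + P\right) \left(P + 14\right) = 2 P \left(14 + P\right)$)
$g{\left(p \right)} = 144 + p$ ($g{\left(p \right)} = p + 2 \cdot 4 \left(14 + 4\right) = p + 2 \cdot 4 \cdot 18 = p + 144 = 144 + p$)
$-11 + 13 \left(\frac{g{\left(0 \right)}}{2} - \frac{1}{-6}\right) = -11 + 13 \left(\frac{144 + 0}{2} - \frac{1}{-6}\right) = -11 + 13 \left(144 \cdot \frac{1}{2} - - \frac{1}{6}\right) = -11 + 13 \left(72 + \frac{1}{6}\right) = -11 + 13 \cdot \frac{433}{6} = -11 + \frac{5629}{6} = \frac{5563}{6}$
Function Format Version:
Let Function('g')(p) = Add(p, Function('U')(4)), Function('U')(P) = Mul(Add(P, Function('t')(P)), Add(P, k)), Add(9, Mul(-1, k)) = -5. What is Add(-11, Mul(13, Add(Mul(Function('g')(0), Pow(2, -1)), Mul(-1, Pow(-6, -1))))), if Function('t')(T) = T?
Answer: Rational(5563, 6) ≈ 927.17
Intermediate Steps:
k = 14 (k = Add(9, Mul(-1, -5)) = Add(9, 5) = 14)
Function('U')(P) = Mul(2, P, Add(14, P)) (Function('U')(P) = Mul(Add(P, P), Add(P, 14)) = Mul(Mul(2, P), Add(14, P)) = Mul(2, P, Add(14, P)))
Function('g')(p) = Add(144, p) (Function('g')(p) = Add(p, Mul(2, 4, Add(14, 4))) = Add(p, Mul(2, 4, 18)) = Add(p, 144) = Add(144, p))
Add(-11, Mul(13, Add(Mul(Function('g')(0), Pow(2, -1)), Mul(-1, Pow(-6, -1))))) = Add(-11, Mul(13, Add(Mul(Add(144, 0), Pow(2, -1)), Mul(-1, Pow(-6, -1))))) = Add(-11, Mul(13, Add(Mul(144, Rational(1, 2)), Mul(-1, Rational(-1, 6))))) = Add(-11, Mul(13, Add(72, Rational(1, 6)))) = Add(-11, Mul(13, Rational(433, 6))) = Add(-11, Rational(5629, 6)) = Rational(5563, 6)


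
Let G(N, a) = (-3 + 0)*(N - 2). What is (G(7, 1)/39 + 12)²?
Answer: 22801/169 ≈ 134.92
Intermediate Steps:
G(N, a) = 6 - 3*N (G(N, a) = -3*(-2 + N) = 6 - 3*N)
(G(7, 1)/39 + 12)² = ((6 - 3*7)/39 + 12)² = ((6 - 21)*(1/39) + 12)² = (-15*1/39 + 12)² = (-5/13 + 12)² = (151/13)² = 22801/169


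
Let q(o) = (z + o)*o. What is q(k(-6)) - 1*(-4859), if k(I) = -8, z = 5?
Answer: 4883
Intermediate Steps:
q(o) = o*(5 + o) (q(o) = (5 + o)*o = o*(5 + o))
q(k(-6)) - 1*(-4859) = -8*(5 - 8) - 1*(-4859) = -8*(-3) + 4859 = 24 + 4859 = 4883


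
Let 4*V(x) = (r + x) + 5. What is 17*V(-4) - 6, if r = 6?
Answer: 95/4 ≈ 23.750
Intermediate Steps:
V(x) = 11/4 + x/4 (V(x) = ((6 + x) + 5)/4 = (11 + x)/4 = 11/4 + x/4)
17*V(-4) - 6 = 17*(11/4 + (¼)*(-4)) - 6 = 17*(11/4 - 1) - 6 = 17*(7/4) - 6 = 119/4 - 6 = 95/4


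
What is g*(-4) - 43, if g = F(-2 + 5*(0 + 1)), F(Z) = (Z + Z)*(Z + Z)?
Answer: -187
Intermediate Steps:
F(Z) = 4*Z² (F(Z) = (2*Z)*(2*Z) = 4*Z²)
g = 36 (g = 4*(-2 + 5*(0 + 1))² = 4*(-2 + 5*1)² = 4*(-2 + 5)² = 4*3² = 4*9 = 36)
g*(-4) - 43 = 36*(-4) - 43 = -144 - 43 = -187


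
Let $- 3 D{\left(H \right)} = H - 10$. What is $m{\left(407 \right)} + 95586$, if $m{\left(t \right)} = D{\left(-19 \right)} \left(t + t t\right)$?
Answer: $1700794$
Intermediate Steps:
$D{\left(H \right)} = \frac{10}{3} - \frac{H}{3}$ ($D{\left(H \right)} = - \frac{H - 10}{3} = - \frac{-10 + H}{3} = \frac{10}{3} - \frac{H}{3}$)
$m{\left(t \right)} = \frac{29 t}{3} + \frac{29 t^{2}}{3}$ ($m{\left(t \right)} = \left(\frac{10}{3} - - \frac{19}{3}\right) \left(t + t t\right) = \left(\frac{10}{3} + \frac{19}{3}\right) \left(t + t^{2}\right) = \frac{29 \left(t + t^{2}\right)}{3} = \frac{29 t}{3} + \frac{29 t^{2}}{3}$)
$m{\left(407 \right)} + 95586 = \frac{29}{3} \cdot 407 \left(1 + 407\right) + 95586 = \frac{29}{3} \cdot 407 \cdot 408 + 95586 = 1605208 + 95586 = 1700794$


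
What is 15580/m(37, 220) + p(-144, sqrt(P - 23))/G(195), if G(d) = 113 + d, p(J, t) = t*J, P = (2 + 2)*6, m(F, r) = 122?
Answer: 597634/4697 ≈ 127.24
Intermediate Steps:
P = 24 (P = 4*6 = 24)
p(J, t) = J*t
15580/m(37, 220) + p(-144, sqrt(P - 23))/G(195) = 15580/122 + (-144*sqrt(24 - 23))/(113 + 195) = 15580*(1/122) - 144*sqrt(1)/308 = 7790/61 - 144*1*(1/308) = 7790/61 - 144*1/308 = 7790/61 - 36/77 = 597634/4697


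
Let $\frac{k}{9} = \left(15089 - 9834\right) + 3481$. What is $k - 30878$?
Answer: $47746$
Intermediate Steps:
$k = 78624$ ($k = 9 \left(\left(15089 - 9834\right) + 3481\right) = 9 \left(5255 + 3481\right) = 9 \cdot 8736 = 78624$)
$k - 30878 = 78624 - 30878 = 47746$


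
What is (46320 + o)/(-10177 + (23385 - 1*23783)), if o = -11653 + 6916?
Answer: -13861/3525 ≈ -3.9322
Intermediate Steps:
o = -4737
(46320 + o)/(-10177 + (23385 - 1*23783)) = (46320 - 4737)/(-10177 + (23385 - 1*23783)) = 41583/(-10177 + (23385 - 23783)) = 41583/(-10177 - 398) = 41583/(-10575) = 41583*(-1/10575) = -13861/3525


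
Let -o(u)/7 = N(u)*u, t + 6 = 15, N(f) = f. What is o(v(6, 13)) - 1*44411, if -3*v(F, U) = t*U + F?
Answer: -56178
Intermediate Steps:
t = 9 (t = -6 + 15 = 9)
v(F, U) = -3*U - F/3 (v(F, U) = -(9*U + F)/3 = -(F + 9*U)/3 = -3*U - F/3)
o(u) = -7*u² (o(u) = -7*u*u = -7*u²)
o(v(6, 13)) - 1*44411 = -7*(-3*13 - ⅓*6)² - 1*44411 = -7*(-39 - 2)² - 44411 = -7*(-41)² - 44411 = -7*1681 - 44411 = -11767 - 44411 = -56178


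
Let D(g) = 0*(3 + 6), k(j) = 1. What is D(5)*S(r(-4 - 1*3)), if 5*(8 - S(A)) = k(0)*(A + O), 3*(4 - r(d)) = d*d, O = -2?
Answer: 0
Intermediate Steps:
r(d) = 4 - d²/3 (r(d) = 4 - d*d/3 = 4 - d²/3)
D(g) = 0 (D(g) = 0*9 = 0)
S(A) = 42/5 - A/5 (S(A) = 8 - (A - 2)/5 = 8 - (-2 + A)/5 = 8 + (⅖ - A/5) = 42/5 - A/5)
D(5)*S(r(-4 - 1*3)) = 0*(42/5 - (4 - (-4 - 1*3)²/3)/5) = 0*(42/5 - (4 - (-4 - 3)²/3)/5) = 0*(42/5 - (4 - ⅓*(-7)²)/5) = 0*(42/5 - (4 - ⅓*49)/5) = 0*(42/5 - (4 - 49/3)/5) = 0*(42/5 - ⅕*(-37/3)) = 0*(42/5 + 37/15) = 0*(163/15) = 0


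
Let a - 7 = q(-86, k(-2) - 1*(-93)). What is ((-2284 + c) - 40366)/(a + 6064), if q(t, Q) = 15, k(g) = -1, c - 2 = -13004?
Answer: -27826/3043 ≈ -9.1443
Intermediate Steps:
c = -13002 (c = 2 - 13004 = -13002)
a = 22 (a = 7 + 15 = 22)
((-2284 + c) - 40366)/(a + 6064) = ((-2284 - 13002) - 40366)/(22 + 6064) = (-15286 - 40366)/6086 = -55652*1/6086 = -27826/3043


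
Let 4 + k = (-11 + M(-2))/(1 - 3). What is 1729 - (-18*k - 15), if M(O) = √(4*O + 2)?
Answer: 1771 - 9*I*√6 ≈ 1771.0 - 22.045*I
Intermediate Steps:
M(O) = √(2 + 4*O)
k = 3/2 - I*√6/2 (k = -4 + (-11 + √(2 + 4*(-2)))/(1 - 3) = -4 + (-11 + √(2 - 8))/(-2) = -4 + (-11 + √(-6))*(-½) = -4 + (-11 + I*√6)*(-½) = -4 + (11/2 - I*√6/2) = 3/2 - I*√6/2 ≈ 1.5 - 1.2247*I)
1729 - (-18*k - 15) = 1729 - (-18*(3/2 - I*√6/2) - 15) = 1729 - ((-27 + 9*I*√6) - 15) = 1729 - (-42 + 9*I*√6) = 1729 + (42 - 9*I*√6) = 1771 - 9*I*√6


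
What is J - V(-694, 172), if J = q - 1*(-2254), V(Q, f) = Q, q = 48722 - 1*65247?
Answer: -13577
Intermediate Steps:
q = -16525 (q = 48722 - 65247 = -16525)
J = -14271 (J = -16525 - 1*(-2254) = -16525 + 2254 = -14271)
J - V(-694, 172) = -14271 - 1*(-694) = -14271 + 694 = -13577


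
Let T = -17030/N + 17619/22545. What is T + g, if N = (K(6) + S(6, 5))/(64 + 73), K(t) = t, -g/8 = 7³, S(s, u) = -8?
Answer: 8746045538/7515 ≈ 1.1638e+6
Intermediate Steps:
g = -2744 (g = -8*7³ = -8*343 = -2744)
N = -2/137 (N = (6 - 8)/(64 + 73) = -2/137 ≈ -0.014599)
T = 8766666698/7515 (T = -17030/(-2/137) + 17619/22545 = -17030*(-137/2) + 17619*(1/22545) = 1166555 + 5873/7515 = 8766666698/7515 ≈ 1.1666e+6)
T + g = 8766666698/7515 - 2744 = 8746045538/7515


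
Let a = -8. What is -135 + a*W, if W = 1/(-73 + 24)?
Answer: -6607/49 ≈ -134.84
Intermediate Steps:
W = -1/49 (W = 1/(-49) = -1/49 ≈ -0.020408)
-135 + a*W = -135 - 8*(-1/49) = -135 + 8/49 = -6607/49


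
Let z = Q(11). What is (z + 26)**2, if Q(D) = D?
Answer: 1369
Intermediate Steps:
z = 11
(z + 26)**2 = (11 + 26)**2 = 37**2 = 1369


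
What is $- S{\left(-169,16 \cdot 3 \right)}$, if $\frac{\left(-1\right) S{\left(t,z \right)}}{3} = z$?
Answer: $144$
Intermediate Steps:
$S{\left(t,z \right)} = - 3 z$
$- S{\left(-169,16 \cdot 3 \right)} = - \left(-3\right) 16 \cdot 3 = - \left(-3\right) 48 = \left(-1\right) \left(-144\right) = 144$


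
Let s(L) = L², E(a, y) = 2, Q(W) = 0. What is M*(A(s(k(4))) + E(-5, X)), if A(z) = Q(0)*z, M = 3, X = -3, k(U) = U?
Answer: 6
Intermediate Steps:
A(z) = 0 (A(z) = 0*z = 0)
M*(A(s(k(4))) + E(-5, X)) = 3*(0 + 2) = 3*2 = 6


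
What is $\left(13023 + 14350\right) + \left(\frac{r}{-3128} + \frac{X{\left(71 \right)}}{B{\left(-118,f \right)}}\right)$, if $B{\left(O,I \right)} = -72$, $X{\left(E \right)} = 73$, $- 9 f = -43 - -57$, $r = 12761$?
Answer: $\frac{96307663}{3519} \approx 27368.0$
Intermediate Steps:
$f = - \frac{14}{9}$ ($f = - \frac{-43 - -57}{9} = - \frac{-43 + 57}{9} = \left(- \frac{1}{9}\right) 14 = - \frac{14}{9} \approx -1.5556$)
$\left(13023 + 14350\right) + \left(\frac{r}{-3128} + \frac{X{\left(71 \right)}}{B{\left(-118,f \right)}}\right) = \left(13023 + 14350\right) + \left(\frac{12761}{-3128} + \frac{73}{-72}\right) = 27373 + \left(12761 \left(- \frac{1}{3128}\right) + 73 \left(- \frac{1}{72}\right)\right) = 27373 - \frac{17924}{3519} = \frac{96307663}{3519}$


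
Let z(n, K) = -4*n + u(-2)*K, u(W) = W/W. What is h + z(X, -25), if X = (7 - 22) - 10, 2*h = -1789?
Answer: -1639/2 ≈ -819.50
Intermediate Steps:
h = -1789/2 (h = (1/2)*(-1789) = -1789/2 ≈ -894.50)
u(W) = 1
X = -25 (X = -15 - 10 = -25)
z(n, K) = K - 4*n (z(n, K) = -4*n + 1*K = -4*n + K = K - 4*n)
h + z(X, -25) = -1789/2 + (-25 - 4*(-25)) = -1789/2 + (-25 + 100) = -1789/2 + 75 = -1639/2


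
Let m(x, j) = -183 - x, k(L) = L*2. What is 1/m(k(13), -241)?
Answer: -1/209 ≈ -0.0047847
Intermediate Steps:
k(L) = 2*L
1/m(k(13), -241) = 1/(-183 - 2*13) = 1/(-183 - 1*26) = 1/(-183 - 26) = 1/(-209) = -1/209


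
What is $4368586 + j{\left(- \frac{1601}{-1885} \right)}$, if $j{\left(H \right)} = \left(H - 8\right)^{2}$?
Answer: $\frac{15522750673291}{3553225} \approx 4.3686 \cdot 10^{6}$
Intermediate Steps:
$j{\left(H \right)} = \left(-8 + H\right)^{2}$
$4368586 + j{\left(- \frac{1601}{-1885} \right)} = 4368586 + \left(-8 - \frac{1601}{-1885}\right)^{2} = 4368586 + \left(-8 - - \frac{1601}{1885}\right)^{2} = 4368586 + \left(-8 + \frac{1601}{1885}\right)^{2} = 4368586 + \left(- \frac{13479}{1885}\right)^{2} = 4368586 + \frac{181683441}{3553225} = \frac{15522750673291}{3553225}$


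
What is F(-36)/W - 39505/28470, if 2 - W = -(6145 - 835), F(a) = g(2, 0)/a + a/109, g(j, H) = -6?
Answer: -1524947917/1098957184 ≈ -1.3876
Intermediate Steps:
F(a) = -6/a + a/109
W = 5312 (W = 2 - (-1)*(6145 - 835) = 2 - (-1)*5310 = 2 - 1*(-5310) = 2 + 5310 = 5312)
F(-36)/W - 39505/28470 = (-6/(-36) + (1/109)*(-36))/5312 - 39505/28470 = (-6*(-1/36) - 36/109)*(1/5312) - 39505*1/28470 = (⅙ - 36/109)*(1/5312) - 7901/5694 = -107/654*1/5312 - 7901/5694 = -107/3474048 - 7901/5694 = -1524947917/1098957184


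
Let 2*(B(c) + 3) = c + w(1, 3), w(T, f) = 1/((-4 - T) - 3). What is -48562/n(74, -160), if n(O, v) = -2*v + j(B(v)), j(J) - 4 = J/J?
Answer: -48562/325 ≈ -149.42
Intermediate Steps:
w(T, f) = 1/(-7 - T)
B(c) = -49/16 + c/2 (B(c) = -3 + (c - 1/(7 + 1))/2 = -3 + (c - 1/8)/2 = -3 + (c - 1*⅛)/2 = -3 + (c - ⅛)/2 = -3 + (-⅛ + c)/2 = -3 + (-1/16 + c/2) = -49/16 + c/2)
j(J) = 5 (j(J) = 4 + J/J = 4 + 1 = 5)
n(O, v) = 5 - 2*v (n(O, v) = -2*v + 5 = 5 - 2*v)
-48562/n(74, -160) = -48562/(5 - 2*(-160)) = -48562/(5 + 320) = -48562/325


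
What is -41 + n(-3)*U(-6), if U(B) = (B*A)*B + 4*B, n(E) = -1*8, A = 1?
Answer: -137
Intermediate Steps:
n(E) = -8
U(B) = B**2 + 4*B (U(B) = (B*1)*B + 4*B = B*B + 4*B = B**2 + 4*B)
-41 + n(-3)*U(-6) = -41 - (-48)*(4 - 6) = -41 - (-48)*(-2) = -41 - 8*12 = -41 - 96 = -137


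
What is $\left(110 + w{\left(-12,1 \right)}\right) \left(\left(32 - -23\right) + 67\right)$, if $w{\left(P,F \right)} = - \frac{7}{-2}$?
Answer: $13847$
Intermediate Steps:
$w{\left(P,F \right)} = \frac{7}{2}$ ($w{\left(P,F \right)} = \left(-7\right) \left(- \frac{1}{2}\right) = \frac{7}{2}$)
$\left(110 + w{\left(-12,1 \right)}\right) \left(\left(32 - -23\right) + 67\right) = \left(110 + \frac{7}{2}\right) \left(\left(32 - -23\right) + 67\right) = \frac{227 \left(\left(32 + 23\right) + 67\right)}{2} = \frac{227 \left(55 + 67\right)}{2} = \frac{227}{2} \cdot 122 = 13847$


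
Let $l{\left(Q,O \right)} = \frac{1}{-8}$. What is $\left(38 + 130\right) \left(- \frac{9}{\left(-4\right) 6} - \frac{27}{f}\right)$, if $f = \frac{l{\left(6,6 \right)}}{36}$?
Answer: $1306431$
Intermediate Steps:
$l{\left(Q,O \right)} = - \frac{1}{8}$
$f = - \frac{1}{288}$ ($f = - \frac{1}{8 \cdot 36} = \left(- \frac{1}{8}\right) \frac{1}{36} = - \frac{1}{288} \approx -0.0034722$)
$\left(38 + 130\right) \left(- \frac{9}{\left(-4\right) 6} - \frac{27}{f}\right) = \left(38 + 130\right) \left(- \frac{9}{\left(-4\right) 6} - \frac{27}{- \frac{1}{288}}\right) = 168 \left(- \frac{9}{-24} - -7776\right) = 168 \left(\left(-9\right) \left(- \frac{1}{24}\right) + 7776\right) = 168 \left(\frac{3}{8} + 7776\right) = 168 \cdot \frac{62211}{8} = 1306431$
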